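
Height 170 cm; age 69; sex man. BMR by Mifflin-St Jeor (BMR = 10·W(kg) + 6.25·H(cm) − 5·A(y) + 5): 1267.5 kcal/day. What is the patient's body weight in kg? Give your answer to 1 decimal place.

54.5 kg

1267.5 = 10·W + 6.25(170) − 5(69) + 5
10·W = 1267.5 − 722.5 = 545, so W = 54.5 kg.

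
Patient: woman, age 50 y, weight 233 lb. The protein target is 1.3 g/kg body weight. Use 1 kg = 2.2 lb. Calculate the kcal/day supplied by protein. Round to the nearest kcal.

551 kcal/day

Weight in kg = 233 ÷ 2.2 = 105.9091 kg.
Protein = 1.3 g/kg × 105.9091 kg = 137.6818 g/day.
Protein energy = 137.6818 g × 4 kcal/g = 550.7273 kcal/day.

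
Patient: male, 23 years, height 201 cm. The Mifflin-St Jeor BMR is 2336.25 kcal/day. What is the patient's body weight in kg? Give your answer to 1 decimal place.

2336.25 = 10·W + 6.25(201) − 5(23) + 5
10·W = 2336.25 − 1146.25 = 1190, so W = 119 kg.

119.0 kg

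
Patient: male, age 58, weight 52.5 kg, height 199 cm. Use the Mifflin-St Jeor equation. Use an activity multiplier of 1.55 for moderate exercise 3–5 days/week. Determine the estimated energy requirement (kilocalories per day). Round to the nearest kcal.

2300 kilocalories per day

Mifflin-St Jeor (male): BMR = 10(52.5) + 6.25(199) − 5(58) + 5 = 525 + 1243.75 − 290 + 5 = 1483.75 kcal/day.
TEE = BMR × activity factor = 1483.75 × 1.55 = 2299.8125 kcal/day.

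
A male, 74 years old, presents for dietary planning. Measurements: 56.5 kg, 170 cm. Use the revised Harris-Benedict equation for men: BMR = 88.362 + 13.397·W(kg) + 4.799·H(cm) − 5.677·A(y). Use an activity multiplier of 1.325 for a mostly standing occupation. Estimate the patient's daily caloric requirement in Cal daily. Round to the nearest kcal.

1644 Cal daily

Harris-Benedict: BMR = 88.362 + 13.397(56.5) + 4.799(170) − 5.677(74) = 1241.0245 kcal/day.
TEE = BMR × activity factor = 1241.0245 × 1.325 = 1644.3575 kcal/day.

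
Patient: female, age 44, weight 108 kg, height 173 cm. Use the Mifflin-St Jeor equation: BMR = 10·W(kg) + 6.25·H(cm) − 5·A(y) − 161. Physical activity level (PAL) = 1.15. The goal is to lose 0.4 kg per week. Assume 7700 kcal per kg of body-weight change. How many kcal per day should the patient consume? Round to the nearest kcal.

Mifflin-St Jeor (female): BMR = 10(108) + 6.25(173) − 5(44) − 161 = 1080 + 1081.25 − 220 − 161 = 1780.25 kcal/day.
TEE = 1780.25 × 1.15 = 2047.2875 kcal/day.
Required daily deficit = 0.4 × 7700 ÷ 7 = 440 kcal/day.
Target intake = 2047.2875 − 440 = 1607.2875 kcal/day.

1607 kcal per day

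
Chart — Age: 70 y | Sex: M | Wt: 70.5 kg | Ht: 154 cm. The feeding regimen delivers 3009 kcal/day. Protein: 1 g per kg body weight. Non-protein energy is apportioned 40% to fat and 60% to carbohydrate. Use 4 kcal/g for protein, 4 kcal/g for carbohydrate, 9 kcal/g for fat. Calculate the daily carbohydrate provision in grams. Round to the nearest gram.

Protein = 1 × 70.5 = 70.5 g → 70.5 × 4 = 282 kcal.
Non-protein calories = 3009 − 282 = 2727 kcal.
Fat: 40% × 2727 = 1090.8 kcal; carbohydrate: 1636.2 kcal.
Carbohydrate: 1636.2 kcal ÷ 4 kcal/g = 409.05 g.

409 g/day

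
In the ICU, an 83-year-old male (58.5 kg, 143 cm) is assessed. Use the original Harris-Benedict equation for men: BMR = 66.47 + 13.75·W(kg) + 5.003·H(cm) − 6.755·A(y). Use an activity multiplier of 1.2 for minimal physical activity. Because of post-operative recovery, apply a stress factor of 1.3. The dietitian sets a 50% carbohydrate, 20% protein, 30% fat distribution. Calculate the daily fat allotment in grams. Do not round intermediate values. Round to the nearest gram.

Harris-Benedict: BMR = 66.47 + 13.75(58.5) + 5.003(143) − 6.755(83) = 1025.609 kcal/day.
TEE = 1025.609 × 1.2 = 1230.7308 kcal/day.
With stress factor 1.3: 1230.7308 × 1.3 = 1599.95 kcal/day.
Fat energy = 30% × 1599.95 = 479.985 kcal.
Fat = 479.985 ÷ 9 kcal/g = 53.3317 g.

53 g/day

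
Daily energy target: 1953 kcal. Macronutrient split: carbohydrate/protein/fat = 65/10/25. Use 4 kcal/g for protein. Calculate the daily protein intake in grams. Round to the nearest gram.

Protein energy = 10% × 1953 = 195.3 kcal.
At 4 kcal/g: 195.3 ÷ 4 = 48.825 g.

49 g/day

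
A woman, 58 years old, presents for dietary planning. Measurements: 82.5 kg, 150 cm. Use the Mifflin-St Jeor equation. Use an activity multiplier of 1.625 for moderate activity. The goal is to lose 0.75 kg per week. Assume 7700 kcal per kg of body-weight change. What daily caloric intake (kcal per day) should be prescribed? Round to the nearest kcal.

Mifflin-St Jeor (female): BMR = 10(82.5) + 6.25(150) − 5(58) − 161 = 825 + 937.5 − 290 − 161 = 1311.5 kcal/day.
TEE = 1311.5 × 1.625 = 2131.1875 kcal/day.
Required daily deficit = 0.75 × 7700 ÷ 7 = 825 kcal/day.
Target intake = 2131.1875 − 825 = 1306.1875 kcal/day.

1306 kcal per day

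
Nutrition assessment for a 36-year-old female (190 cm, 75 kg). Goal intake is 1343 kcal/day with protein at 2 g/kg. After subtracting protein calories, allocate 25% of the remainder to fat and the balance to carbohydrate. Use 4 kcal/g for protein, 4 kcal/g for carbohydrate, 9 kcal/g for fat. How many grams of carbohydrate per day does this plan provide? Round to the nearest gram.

139 g/day

Protein = 2 × 75 = 150 g → 150 × 4 = 600 kcal.
Non-protein calories = 1343 − 600 = 743 kcal.
Fat: 25% × 743 = 185.75 kcal; carbohydrate: 557.25 kcal.
Carbohydrate: 557.25 kcal ÷ 4 kcal/g = 139.3125 g.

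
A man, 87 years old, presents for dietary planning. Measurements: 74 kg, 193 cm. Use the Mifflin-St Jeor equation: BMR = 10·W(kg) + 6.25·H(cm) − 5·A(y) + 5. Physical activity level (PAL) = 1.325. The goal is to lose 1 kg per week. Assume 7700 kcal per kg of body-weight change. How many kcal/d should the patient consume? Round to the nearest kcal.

909 kcal/d

Mifflin-St Jeor (male): BMR = 10(74) + 6.25(193) − 5(87) + 5 = 740 + 1206.25 − 435 + 5 = 1516.25 kcal/day.
TEE = 1516.25 × 1.325 = 2009.0313 kcal/day.
Required daily deficit = 1 × 7700 ÷ 7 = 1100 kcal/day.
Target intake = 2009.0313 − 1100 = 909.0313 kcal/day.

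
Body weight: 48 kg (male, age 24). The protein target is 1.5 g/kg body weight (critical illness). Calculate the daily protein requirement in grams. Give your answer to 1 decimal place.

72.0 g/day

Protein = 1.5 g/kg × 48 kg = 72 g/day.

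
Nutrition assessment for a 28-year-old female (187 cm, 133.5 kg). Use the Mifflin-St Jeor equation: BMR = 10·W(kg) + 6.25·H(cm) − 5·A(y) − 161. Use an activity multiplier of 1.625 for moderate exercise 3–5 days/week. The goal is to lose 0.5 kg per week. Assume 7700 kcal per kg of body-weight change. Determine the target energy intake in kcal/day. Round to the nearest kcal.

Mifflin-St Jeor (female): BMR = 10(133.5) + 6.25(187) − 5(28) − 161 = 1335 + 1168.75 − 140 − 161 = 2202.75 kcal/day.
TEE = 2202.75 × 1.625 = 3579.4688 kcal/day.
Required daily deficit = 0.5 × 7700 ÷ 7 = 550 kcal/day.
Target intake = 3579.4688 − 550 = 3029.4688 kcal/day.

3029 kcal/day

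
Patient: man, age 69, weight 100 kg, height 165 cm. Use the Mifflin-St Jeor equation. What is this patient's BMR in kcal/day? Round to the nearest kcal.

1691 kcal/day

Mifflin-St Jeor (male): BMR = 10(100) + 6.25(165) − 5(69) + 5 = 1000 + 1031.25 − 345 + 5 = 1691.25 kcal/day.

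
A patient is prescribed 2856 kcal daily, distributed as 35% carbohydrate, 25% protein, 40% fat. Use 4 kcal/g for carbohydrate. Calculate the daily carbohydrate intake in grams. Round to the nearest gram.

250 g/day

Carbohydrate energy = 35% × 2856 = 999.6 kcal.
At 4 kcal/g: 999.6 ÷ 4 = 249.9 g.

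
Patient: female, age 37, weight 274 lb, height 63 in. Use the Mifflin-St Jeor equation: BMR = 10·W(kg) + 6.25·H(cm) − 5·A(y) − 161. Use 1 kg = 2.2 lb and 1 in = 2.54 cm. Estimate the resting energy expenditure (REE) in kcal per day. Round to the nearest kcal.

Convert to metric: weight = 274 ÷ 2.2 = 124.5455 kg; height = 63 × 2.54 = 160.02 cm.
Mifflin-St Jeor (female): BMR = 10(124.5455) + 6.25(160.02) − 5(37) − 161 = 1245.4545 + 1000.125 − 185 − 161 = 1899.5795 kcal/day.

1900 kcal per day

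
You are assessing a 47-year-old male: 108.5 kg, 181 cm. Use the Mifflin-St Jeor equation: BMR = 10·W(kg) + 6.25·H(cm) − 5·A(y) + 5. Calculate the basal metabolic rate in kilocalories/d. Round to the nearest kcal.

Mifflin-St Jeor (male): BMR = 10(108.5) + 6.25(181) − 5(47) + 5 = 1085 + 1131.25 − 235 + 5 = 1986.25 kcal/day.

1986 kilocalories/d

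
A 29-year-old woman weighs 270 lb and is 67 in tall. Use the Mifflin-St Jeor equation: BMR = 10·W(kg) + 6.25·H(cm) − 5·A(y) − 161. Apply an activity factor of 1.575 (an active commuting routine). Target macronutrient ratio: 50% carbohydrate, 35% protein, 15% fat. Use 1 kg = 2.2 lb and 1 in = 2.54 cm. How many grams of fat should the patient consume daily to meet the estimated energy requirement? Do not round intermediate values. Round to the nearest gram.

52 g/day

Convert to metric: weight = 270 ÷ 2.2 = 122.7273 kg; height = 67 × 2.54 = 170.18 cm.
Mifflin-St Jeor (female): BMR = 10(122.7273) + 6.25(170.18) − 5(29) − 161 = 1227.2727 + 1063.625 − 145 − 161 = 1984.8977 kcal/day.
TEE = 1984.8977 × 1.575 = 3126.2139 kcal/day.
Fat energy = 15% × 3126.2139 = 468.9321 kcal.
Fat = 468.9321 ÷ 9 kcal/g = 52.1036 g.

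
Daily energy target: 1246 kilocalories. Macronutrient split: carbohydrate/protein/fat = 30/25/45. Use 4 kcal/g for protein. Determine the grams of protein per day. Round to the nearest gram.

78 g/day

Protein energy = 25% × 1246 = 311.5 kcal.
At 4 kcal/g: 311.5 ÷ 4 = 77.875 g.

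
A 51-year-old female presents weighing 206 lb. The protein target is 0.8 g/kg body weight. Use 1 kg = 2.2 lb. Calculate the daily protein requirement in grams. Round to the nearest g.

75 g/day

Weight in kg = 206 ÷ 2.2 = 93.6364 kg.
Protein = 0.8 g/kg × 93.6364 kg = 74.9091 g/day.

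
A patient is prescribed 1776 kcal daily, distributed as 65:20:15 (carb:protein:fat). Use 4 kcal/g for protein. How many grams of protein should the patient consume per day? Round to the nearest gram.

Protein energy = 20% × 1776 = 355.2 kcal.
At 4 kcal/g: 355.2 ÷ 4 = 88.8 g.

89 g/day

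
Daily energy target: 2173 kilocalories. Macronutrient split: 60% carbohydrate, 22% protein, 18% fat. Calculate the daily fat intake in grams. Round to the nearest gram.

43 g/day

Fat energy = 18% × 2173 = 391.14 kcal.
At 9 kcal/g: 391.14 ÷ 9 = 43.46 g.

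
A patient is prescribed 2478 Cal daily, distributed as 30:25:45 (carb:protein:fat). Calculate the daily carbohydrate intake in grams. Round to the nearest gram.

186 g/day

Carbohydrate energy = 30% × 2478 = 743.4 kcal.
At 4 kcal/g: 743.4 ÷ 4 = 185.85 g.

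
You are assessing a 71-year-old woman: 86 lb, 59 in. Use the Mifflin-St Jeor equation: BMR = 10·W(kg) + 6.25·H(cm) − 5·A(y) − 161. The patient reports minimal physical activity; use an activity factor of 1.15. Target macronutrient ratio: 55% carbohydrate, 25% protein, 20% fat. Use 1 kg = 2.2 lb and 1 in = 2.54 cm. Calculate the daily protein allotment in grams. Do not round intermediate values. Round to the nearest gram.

58 g/day

Convert to metric: weight = 86 ÷ 2.2 = 39.0909 kg; height = 59 × 2.54 = 149.86 cm.
Mifflin-St Jeor (female): BMR = 10(39.0909) + 6.25(149.86) − 5(71) − 161 = 390.9091 + 936.625 − 355 − 161 = 811.5341 kcal/day.
TEE = 811.5341 × 1.15 = 933.2642 kcal/day.
Protein energy = 25% × 933.2642 = 233.3161 kcal.
Protein = 233.3161 ÷ 4 kcal/g = 58.329 g.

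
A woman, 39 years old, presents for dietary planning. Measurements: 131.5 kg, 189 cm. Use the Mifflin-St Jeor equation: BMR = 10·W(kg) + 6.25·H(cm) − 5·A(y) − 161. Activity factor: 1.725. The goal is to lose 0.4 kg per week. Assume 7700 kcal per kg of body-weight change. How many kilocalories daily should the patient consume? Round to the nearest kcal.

Mifflin-St Jeor (female): BMR = 10(131.5) + 6.25(189) − 5(39) − 161 = 1315 + 1181.25 − 195 − 161 = 2140.25 kcal/day.
TEE = 2140.25 × 1.725 = 3691.9313 kcal/day.
Required daily deficit = 0.4 × 7700 ÷ 7 = 440 kcal/day.
Target intake = 3691.9313 − 440 = 3251.9313 kcal/day.

3252 kilocalories daily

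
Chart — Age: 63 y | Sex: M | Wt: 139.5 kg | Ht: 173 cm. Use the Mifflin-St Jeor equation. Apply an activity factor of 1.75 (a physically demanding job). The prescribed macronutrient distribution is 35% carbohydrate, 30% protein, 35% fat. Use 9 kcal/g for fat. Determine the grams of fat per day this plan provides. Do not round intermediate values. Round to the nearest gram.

Mifflin-St Jeor (male): BMR = 10(139.5) + 6.25(173) − 5(63) + 5 = 1395 + 1081.25 − 315 + 5 = 2166.25 kcal/day.
TEE = 2166.25 × 1.75 = 3790.9375 kcal/day.
Fat energy = 35% × 3790.9375 = 1326.8281 kcal.
Fat = 1326.8281 ÷ 9 kcal/g = 147.4253 g.

147 g/day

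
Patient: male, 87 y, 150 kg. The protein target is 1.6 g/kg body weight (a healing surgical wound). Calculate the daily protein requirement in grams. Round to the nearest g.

Protein = 1.6 g/kg × 150 kg = 240 g/day.

240 g/day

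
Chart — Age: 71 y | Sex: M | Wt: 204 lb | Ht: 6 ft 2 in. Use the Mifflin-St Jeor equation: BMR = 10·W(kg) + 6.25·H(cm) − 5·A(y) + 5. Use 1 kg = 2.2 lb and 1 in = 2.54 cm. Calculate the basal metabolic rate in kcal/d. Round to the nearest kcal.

Convert to metric: weight = 204 ÷ 2.2 = 92.7273 kg; height = (6×12 + 2) × 2.54 = 74 × 2.54 = 187.96 cm.
Mifflin-St Jeor (male): BMR = 10(92.7273) + 6.25(187.96) − 5(71) + 5 = 927.2727 + 1174.75 − 355 + 5 = 1752.0227 kcal/day.

1752 kcal/d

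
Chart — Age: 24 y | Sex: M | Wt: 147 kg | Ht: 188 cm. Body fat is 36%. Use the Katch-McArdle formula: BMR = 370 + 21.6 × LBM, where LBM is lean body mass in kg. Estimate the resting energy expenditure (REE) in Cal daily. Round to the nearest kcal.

LBM = 147 × (1 − 0.36) = 94.08 kg. Katch-McArdle: BMR = 370 + 21.6 × 94.08 = 2402.128 kcal/day.

2402 Cal daily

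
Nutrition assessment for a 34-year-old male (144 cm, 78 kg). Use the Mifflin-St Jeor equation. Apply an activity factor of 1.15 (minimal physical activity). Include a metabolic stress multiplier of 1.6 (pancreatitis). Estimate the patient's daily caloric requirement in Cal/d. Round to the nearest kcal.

Mifflin-St Jeor (male): BMR = 10(78) + 6.25(144) − 5(34) + 5 = 780 + 900 − 170 + 5 = 1515 kcal/day.
TEE = BMR × activity factor = 1515 × 1.15 = 1742.25 kcal/day.
Apply stress factor: 1742.25 × 1.6 = 2787.6 kcal/day.

2788 Cal/d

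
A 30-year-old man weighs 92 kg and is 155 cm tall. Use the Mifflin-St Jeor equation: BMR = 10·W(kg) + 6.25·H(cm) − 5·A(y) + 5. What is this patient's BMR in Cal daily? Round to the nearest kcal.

Mifflin-St Jeor (male): BMR = 10(92) + 6.25(155) − 5(30) + 5 = 920 + 968.75 − 150 + 5 = 1743.75 kcal/day.

1744 Cal daily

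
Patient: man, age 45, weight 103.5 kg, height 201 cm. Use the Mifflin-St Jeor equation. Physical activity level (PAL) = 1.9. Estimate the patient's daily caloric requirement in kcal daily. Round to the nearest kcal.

3935 kcal daily

Mifflin-St Jeor (male): BMR = 10(103.5) + 6.25(201) − 5(45) + 5 = 1035 + 1256.25 − 225 + 5 = 2071.25 kcal/day.
TEE = BMR × activity factor = 2071.25 × 1.9 = 3935.375 kcal/day.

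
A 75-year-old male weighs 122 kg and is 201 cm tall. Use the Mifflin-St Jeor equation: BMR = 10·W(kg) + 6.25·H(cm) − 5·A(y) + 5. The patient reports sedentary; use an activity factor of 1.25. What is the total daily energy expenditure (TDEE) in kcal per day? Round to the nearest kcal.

Mifflin-St Jeor (male): BMR = 10(122) + 6.25(201) − 5(75) + 5 = 1220 + 1256.25 − 375 + 5 = 2106.25 kcal/day.
TEE = BMR × activity factor = 2106.25 × 1.25 = 2632.8125 kcal/day.

2633 kcal per day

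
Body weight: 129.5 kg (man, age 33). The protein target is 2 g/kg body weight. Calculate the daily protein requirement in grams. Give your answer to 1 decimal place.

259.0 g/day

Protein = 2 g/kg × 129.5 kg = 259 g/day.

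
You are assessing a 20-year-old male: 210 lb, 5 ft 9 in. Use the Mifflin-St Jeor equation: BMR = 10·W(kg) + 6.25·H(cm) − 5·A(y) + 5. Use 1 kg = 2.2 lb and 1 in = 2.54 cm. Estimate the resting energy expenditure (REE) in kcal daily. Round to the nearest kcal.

1955 kcal daily

Convert to metric: weight = 210 ÷ 2.2 = 95.4545 kg; height = (5×12 + 9) × 2.54 = 69 × 2.54 = 175.26 cm.
Mifflin-St Jeor (male): BMR = 10(95.4545) + 6.25(175.26) − 5(20) + 5 = 954.5455 + 1095.375 − 100 + 5 = 1954.9205 kcal/day.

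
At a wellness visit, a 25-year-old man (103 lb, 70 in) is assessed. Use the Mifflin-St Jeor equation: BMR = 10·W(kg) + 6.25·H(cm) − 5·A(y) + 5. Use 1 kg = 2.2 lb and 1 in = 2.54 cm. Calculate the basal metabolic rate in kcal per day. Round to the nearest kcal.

1459 kcal per day

Convert to metric: weight = 103 ÷ 2.2 = 46.8182 kg; height = 70 × 2.54 = 177.8 cm.
Mifflin-St Jeor (male): BMR = 10(46.8182) + 6.25(177.8) − 5(25) + 5 = 468.1818 + 1111.25 − 125 + 5 = 1459.4318 kcal/day.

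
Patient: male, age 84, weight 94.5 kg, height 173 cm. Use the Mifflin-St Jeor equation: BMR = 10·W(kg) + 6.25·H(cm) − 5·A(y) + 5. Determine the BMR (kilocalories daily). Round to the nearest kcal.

Mifflin-St Jeor (male): BMR = 10(94.5) + 6.25(173) − 5(84) + 5 = 945 + 1081.25 − 420 + 5 = 1611.25 kcal/day.

1611 kilocalories daily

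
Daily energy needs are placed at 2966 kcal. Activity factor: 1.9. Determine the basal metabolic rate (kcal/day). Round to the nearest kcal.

BMR = TEE ÷ activity factor = 2966 ÷ 1.9 = 1561.0526 kcal/day.

1561 kcal/day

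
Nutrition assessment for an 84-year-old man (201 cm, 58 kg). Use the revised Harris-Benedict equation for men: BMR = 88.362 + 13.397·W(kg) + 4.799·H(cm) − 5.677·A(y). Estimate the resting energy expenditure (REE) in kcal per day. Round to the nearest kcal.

1353 kcal per day

Harris-Benedict: BMR = 88.362 + 13.397(58) + 4.799(201) − 5.677(84) = 1353.119 kcal/day.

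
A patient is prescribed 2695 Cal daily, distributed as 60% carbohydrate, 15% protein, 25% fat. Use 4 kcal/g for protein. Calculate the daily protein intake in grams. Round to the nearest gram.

Protein energy = 15% × 2695 = 404.25 kcal.
At 4 kcal/g: 404.25 ÷ 4 = 101.0625 g.

101 g/day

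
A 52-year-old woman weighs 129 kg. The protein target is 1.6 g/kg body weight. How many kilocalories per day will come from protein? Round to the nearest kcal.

Protein = 1.6 g/kg × 129 kg = 206.4 g/day.
Protein energy = 206.4 g × 4 kcal/g = 825.6 kcal/day.

826 kcal/day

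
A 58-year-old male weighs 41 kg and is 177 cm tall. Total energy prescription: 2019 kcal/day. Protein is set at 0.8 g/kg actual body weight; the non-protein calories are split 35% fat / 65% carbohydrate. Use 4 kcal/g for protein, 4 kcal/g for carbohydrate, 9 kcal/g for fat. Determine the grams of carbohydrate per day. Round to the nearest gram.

Protein = 0.8 × 41 = 32.8 g → 32.8 × 4 = 131.2 kcal.
Non-protein calories = 2019 − 131.2 = 1887.8 kcal.
Fat: 35% × 1887.8 = 660.73 kcal; carbohydrate: 1227.07 kcal.
Carbohydrate: 1227.07 kcal ÷ 4 kcal/g = 306.7675 g.

307 g/day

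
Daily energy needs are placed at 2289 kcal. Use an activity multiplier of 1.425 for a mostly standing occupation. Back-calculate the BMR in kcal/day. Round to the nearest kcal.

1606 kcal/day

BMR = TEE ÷ activity factor = 2289 ÷ 1.425 = 1606.3158 kcal/day.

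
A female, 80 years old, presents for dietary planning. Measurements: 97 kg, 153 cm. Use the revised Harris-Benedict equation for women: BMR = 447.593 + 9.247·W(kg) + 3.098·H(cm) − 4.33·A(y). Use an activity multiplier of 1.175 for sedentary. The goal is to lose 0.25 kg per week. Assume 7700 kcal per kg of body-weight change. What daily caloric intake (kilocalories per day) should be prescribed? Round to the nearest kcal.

Harris-Benedict: BMR = 447.593 + 9.247(97) + 3.098(153) − 4.33(80) = 1472.146 kcal/day.
TEE = 1472.146 × 1.175 = 1729.7716 kcal/day.
Required daily deficit = 0.25 × 7700 ÷ 7 = 275 kcal/day.
Target intake = 1729.7716 − 275 = 1454.7716 kcal/day.

1455 kilocalories per day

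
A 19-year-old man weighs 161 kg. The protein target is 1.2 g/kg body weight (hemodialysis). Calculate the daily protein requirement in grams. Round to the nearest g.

193 g/day

Protein = 1.2 g/kg × 161 kg = 193.2 g/day.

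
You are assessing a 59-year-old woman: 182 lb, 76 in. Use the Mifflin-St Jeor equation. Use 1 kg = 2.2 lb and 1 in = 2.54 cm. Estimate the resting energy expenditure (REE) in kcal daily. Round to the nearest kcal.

1578 kcal daily

Convert to metric: weight = 182 ÷ 2.2 = 82.7273 kg; height = 76 × 2.54 = 193.04 cm.
Mifflin-St Jeor (female): BMR = 10(82.7273) + 6.25(193.04) − 5(59) − 161 = 827.2727 + 1206.5 − 295 − 161 = 1577.7727 kcal/day.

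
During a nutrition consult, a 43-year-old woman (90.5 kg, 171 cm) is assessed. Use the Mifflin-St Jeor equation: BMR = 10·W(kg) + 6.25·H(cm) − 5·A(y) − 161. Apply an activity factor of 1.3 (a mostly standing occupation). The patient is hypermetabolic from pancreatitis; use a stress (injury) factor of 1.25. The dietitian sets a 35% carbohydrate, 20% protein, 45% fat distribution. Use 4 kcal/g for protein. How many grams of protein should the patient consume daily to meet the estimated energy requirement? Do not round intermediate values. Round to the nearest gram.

130 g/day

Mifflin-St Jeor (female): BMR = 10(90.5) + 6.25(171) − 5(43) − 161 = 905 + 1068.75 − 215 − 161 = 1597.75 kcal/day.
TEE = 1597.75 × 1.3 = 2077.075 kcal/day.
With stress factor 1.25: 2077.075 × 1.25 = 2596.3438 kcal/day.
Protein energy = 20% × 2596.3438 = 519.2688 kcal.
Protein = 519.2688 ÷ 4 kcal/g = 129.8172 g.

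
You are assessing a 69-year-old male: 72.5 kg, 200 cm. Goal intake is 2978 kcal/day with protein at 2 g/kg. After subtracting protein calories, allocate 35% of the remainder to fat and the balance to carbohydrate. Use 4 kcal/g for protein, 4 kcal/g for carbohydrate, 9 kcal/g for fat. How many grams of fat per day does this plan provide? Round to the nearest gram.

Protein = 2 × 72.5 = 145 g → 145 × 4 = 580 kcal.
Non-protein calories = 2978 − 580 = 2398 kcal.
Fat: 35% × 2398 = 839.3 kcal; carbohydrate: 1558.7 kcal.
Fat: 839.3 kcal ÷ 9 kcal/g = 93.2556 g.

93 g/day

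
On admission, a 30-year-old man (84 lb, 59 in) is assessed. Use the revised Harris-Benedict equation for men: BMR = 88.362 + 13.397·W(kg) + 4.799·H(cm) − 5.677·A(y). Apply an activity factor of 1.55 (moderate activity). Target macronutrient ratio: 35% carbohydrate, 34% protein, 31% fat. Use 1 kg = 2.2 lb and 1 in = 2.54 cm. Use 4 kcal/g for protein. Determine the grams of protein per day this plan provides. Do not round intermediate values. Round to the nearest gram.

Convert to metric: weight = 84 ÷ 2.2 = 38.1818 kg; height = 59 × 2.54 = 149.86 cm.
Harris-Benedict: BMR = 88.362 + 13.397(38.1818) + 4.799(149.86) − 5.677(30) = 1148.752 kcal/day.
TEE = 1148.752 × 1.55 = 1780.5655 kcal/day.
Protein energy = 34% × 1780.5655 = 605.3923 kcal.
Protein = 605.3923 ÷ 4 kcal/g = 151.3481 g.

151 g/day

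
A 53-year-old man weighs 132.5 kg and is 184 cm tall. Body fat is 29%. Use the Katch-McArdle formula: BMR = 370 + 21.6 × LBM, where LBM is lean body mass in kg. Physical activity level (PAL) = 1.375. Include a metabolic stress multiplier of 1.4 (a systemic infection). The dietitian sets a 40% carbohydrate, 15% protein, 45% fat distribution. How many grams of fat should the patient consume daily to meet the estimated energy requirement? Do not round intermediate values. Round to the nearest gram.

LBM = 132.5 × (1 − 0.29) = 94.075 kg. Katch-McArdle: BMR = 370 + 21.6 × 94.075 = 2402.02 kcal/day.
TEE = 2402.02 × 1.375 = 3302.7775 kcal/day.
With stress factor 1.4: 3302.7775 × 1.4 = 4623.8885 kcal/day.
Fat energy = 45% × 4623.8885 = 2080.7498 kcal.
Fat = 2080.7498 ÷ 9 kcal/g = 231.1944 g.

231 g/day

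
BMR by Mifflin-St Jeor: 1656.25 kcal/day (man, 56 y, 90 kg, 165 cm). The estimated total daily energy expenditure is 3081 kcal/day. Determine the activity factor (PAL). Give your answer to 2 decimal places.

1.86

Activity factor = TEE ÷ BMR = 3081 ÷ 1656.25 = 1.86.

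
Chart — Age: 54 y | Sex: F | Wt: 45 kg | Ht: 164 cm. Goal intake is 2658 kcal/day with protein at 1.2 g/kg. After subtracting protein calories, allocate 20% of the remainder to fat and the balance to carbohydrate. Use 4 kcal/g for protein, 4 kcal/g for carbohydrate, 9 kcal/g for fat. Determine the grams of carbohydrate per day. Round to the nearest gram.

Protein = 1.2 × 45 = 54 g → 54 × 4 = 216 kcal.
Non-protein calories = 2658 − 216 = 2442 kcal.
Fat: 20% × 2442 = 488.4 kcal; carbohydrate: 1953.6 kcal.
Carbohydrate: 1953.6 kcal ÷ 4 kcal/g = 488.4 g.

488 g/day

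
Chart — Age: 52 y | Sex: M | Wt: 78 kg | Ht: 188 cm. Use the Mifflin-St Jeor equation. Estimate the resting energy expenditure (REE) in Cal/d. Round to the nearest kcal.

Mifflin-St Jeor (male): BMR = 10(78) + 6.25(188) − 5(52) + 5 = 780 + 1175 − 260 + 5 = 1700 kcal/day.

1700 Cal/d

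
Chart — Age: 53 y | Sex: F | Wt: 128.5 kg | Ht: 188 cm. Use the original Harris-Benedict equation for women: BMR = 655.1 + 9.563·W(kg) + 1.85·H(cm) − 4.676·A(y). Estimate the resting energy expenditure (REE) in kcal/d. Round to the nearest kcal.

1984 kcal/d

Harris-Benedict: BMR = 655.1 + 9.563(128.5) + 1.85(188) − 4.676(53) = 1983.9175 kcal/day.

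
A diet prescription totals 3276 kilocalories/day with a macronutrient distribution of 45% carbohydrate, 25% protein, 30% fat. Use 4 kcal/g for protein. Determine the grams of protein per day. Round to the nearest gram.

205 g/day

Protein energy = 25% × 3276 = 819 kcal.
At 4 kcal/g: 819 ÷ 4 = 204.75 g.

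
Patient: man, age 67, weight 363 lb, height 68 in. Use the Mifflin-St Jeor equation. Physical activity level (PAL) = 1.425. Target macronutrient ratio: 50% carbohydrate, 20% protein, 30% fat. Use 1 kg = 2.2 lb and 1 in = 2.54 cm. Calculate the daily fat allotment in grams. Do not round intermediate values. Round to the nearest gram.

114 g/day

Convert to metric: weight = 363 ÷ 2.2 = 165 kg; height = 68 × 2.54 = 172.72 cm.
Mifflin-St Jeor (male): BMR = 10(165) + 6.25(172.72) − 5(67) + 5 = 1650 + 1079.5 − 335 + 5 = 2399.5 kcal/day.
TEE = 2399.5 × 1.425 = 3419.2875 kcal/day.
Fat energy = 30% × 3419.2875 = 1025.7863 kcal.
Fat = 1025.7863 ÷ 9 kcal/g = 113.9763 g.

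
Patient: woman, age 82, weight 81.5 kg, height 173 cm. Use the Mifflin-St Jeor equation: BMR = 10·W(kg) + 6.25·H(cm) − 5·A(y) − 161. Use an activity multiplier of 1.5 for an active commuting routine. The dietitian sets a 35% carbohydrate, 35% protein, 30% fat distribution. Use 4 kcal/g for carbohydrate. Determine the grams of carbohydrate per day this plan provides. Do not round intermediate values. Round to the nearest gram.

Mifflin-St Jeor (female): BMR = 10(81.5) + 6.25(173) − 5(82) − 161 = 815 + 1081.25 − 410 − 161 = 1325.25 kcal/day.
TEE = 1325.25 × 1.5 = 1987.875 kcal/day.
Carbohydrate energy = 35% × 1987.875 = 695.7563 kcal.
Carbohydrate = 695.7563 ÷ 4 kcal/g = 173.9391 g.

174 g/day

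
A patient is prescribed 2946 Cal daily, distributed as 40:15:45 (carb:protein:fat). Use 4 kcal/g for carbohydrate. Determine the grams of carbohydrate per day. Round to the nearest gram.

Carbohydrate energy = 40% × 2946 = 1178.4 kcal.
At 4 kcal/g: 1178.4 ÷ 4 = 294.6 g.

295 g/day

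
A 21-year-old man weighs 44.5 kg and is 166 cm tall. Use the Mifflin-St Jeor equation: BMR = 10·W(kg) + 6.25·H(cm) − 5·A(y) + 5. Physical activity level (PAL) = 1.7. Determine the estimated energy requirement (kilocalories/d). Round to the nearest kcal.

2350 kilocalories/d

Mifflin-St Jeor (male): BMR = 10(44.5) + 6.25(166) − 5(21) + 5 = 445 + 1037.5 − 105 + 5 = 1382.5 kcal/day.
TEE = BMR × activity factor = 1382.5 × 1.7 = 2350.25 kcal/day.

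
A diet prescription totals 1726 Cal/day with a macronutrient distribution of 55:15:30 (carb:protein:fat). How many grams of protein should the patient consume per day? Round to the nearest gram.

Protein energy = 15% × 1726 = 258.9 kcal.
At 4 kcal/g: 258.9 ÷ 4 = 64.725 g.

65 g/day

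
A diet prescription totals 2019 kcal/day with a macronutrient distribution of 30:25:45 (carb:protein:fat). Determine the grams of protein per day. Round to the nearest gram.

Protein energy = 25% × 2019 = 504.75 kcal.
At 4 kcal/g: 504.75 ÷ 4 = 126.1875 g.

126 g/day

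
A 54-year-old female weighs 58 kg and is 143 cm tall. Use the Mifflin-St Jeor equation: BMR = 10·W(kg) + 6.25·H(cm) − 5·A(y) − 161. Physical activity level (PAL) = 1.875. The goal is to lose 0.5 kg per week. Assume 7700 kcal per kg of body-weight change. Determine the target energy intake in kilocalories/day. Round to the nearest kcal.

Mifflin-St Jeor (female): BMR = 10(58) + 6.25(143) − 5(54) − 161 = 580 + 893.75 − 270 − 161 = 1042.75 kcal/day.
TEE = 1042.75 × 1.875 = 1955.1563 kcal/day.
Required daily deficit = 0.5 × 7700 ÷ 7 = 550 kcal/day.
Target intake = 1955.1563 − 550 = 1405.1563 kcal/day.

1405 kilocalories/day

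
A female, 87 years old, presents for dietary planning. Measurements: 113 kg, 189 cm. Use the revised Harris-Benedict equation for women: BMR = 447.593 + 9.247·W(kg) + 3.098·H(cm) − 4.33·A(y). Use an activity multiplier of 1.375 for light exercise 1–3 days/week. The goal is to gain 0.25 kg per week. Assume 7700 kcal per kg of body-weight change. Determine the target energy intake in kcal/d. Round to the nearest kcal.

2614 kcal/d

Harris-Benedict: BMR = 447.593 + 9.247(113) + 3.098(189) − 4.33(87) = 1701.316 kcal/day.
TEE = 1701.316 × 1.375 = 2339.3095 kcal/day.
Required daily surplus = 0.25 × 7700 ÷ 7 = 275 kcal/day.
Target intake = 2339.3095 + 275 = 2614.3095 kcal/day.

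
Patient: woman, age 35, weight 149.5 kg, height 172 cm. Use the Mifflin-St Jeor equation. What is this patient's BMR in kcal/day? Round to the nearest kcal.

Mifflin-St Jeor (female): BMR = 10(149.5) + 6.25(172) − 5(35) − 161 = 1495 + 1075 − 175 − 161 = 2234 kcal/day.

2234 kcal/day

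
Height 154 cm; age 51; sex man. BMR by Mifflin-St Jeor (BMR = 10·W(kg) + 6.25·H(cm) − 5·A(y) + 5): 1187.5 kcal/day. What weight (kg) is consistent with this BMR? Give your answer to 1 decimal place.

1187.5 = 10·W + 6.25(154) − 5(51) + 5
10·W = 1187.5 − 712.5 = 475, so W = 47.5 kg.

47.5 kg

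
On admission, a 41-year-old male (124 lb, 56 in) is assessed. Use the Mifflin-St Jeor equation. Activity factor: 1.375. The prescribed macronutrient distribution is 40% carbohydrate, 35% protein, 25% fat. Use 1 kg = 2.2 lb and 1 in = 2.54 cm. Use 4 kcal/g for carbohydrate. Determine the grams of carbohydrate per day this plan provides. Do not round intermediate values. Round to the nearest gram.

Convert to metric: weight = 124 ÷ 2.2 = 56.3636 kg; height = 56 × 2.54 = 142.24 cm.
Mifflin-St Jeor (male): BMR = 10(56.3636) + 6.25(142.24) − 5(41) + 5 = 563.6364 + 889 − 205 + 5 = 1252.6364 kcal/day.
TEE = 1252.6364 × 1.375 = 1722.375 kcal/day.
Carbohydrate energy = 40% × 1722.375 = 688.95 kcal.
Carbohydrate = 688.95 ÷ 4 kcal/g = 172.2375 g.

172 g/day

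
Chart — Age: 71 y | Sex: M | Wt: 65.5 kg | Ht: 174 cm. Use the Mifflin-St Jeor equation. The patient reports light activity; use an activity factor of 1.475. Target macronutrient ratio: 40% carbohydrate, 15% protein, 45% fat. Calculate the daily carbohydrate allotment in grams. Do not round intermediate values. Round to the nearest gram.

205 g/day

Mifflin-St Jeor (male): BMR = 10(65.5) + 6.25(174) − 5(71) + 5 = 655 + 1087.5 − 355 + 5 = 1392.5 kcal/day.
TEE = 1392.5 × 1.475 = 2053.9375 kcal/day.
Carbohydrate energy = 40% × 2053.9375 = 821.575 kcal.
Carbohydrate = 821.575 ÷ 4 kcal/g = 205.3938 g.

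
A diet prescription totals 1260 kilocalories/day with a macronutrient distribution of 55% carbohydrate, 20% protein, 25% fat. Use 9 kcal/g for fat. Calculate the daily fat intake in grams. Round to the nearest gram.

35 g/day

Fat energy = 25% × 1260 = 315 kcal.
At 9 kcal/g: 315 ÷ 9 = 35 g.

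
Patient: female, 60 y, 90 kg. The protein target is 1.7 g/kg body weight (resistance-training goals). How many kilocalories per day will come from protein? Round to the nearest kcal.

612 kcal/day

Protein = 1.7 g/kg × 90 kg = 153 g/day.
Protein energy = 153 g × 4 kcal/g = 612 kcal/day.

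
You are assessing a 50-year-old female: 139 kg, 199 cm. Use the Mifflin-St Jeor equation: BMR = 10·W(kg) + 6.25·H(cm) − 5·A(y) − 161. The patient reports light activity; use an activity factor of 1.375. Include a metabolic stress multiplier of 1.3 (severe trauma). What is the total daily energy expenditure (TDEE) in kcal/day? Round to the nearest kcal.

Mifflin-St Jeor (female): BMR = 10(139) + 6.25(199) − 5(50) − 161 = 1390 + 1243.75 − 250 − 161 = 2222.75 kcal/day.
TEE = BMR × activity factor = 2222.75 × 1.375 = 3056.2813 kcal/day.
Apply stress factor: 3056.2813 × 1.3 = 3973.1656 kcal/day.

3973 kcal/day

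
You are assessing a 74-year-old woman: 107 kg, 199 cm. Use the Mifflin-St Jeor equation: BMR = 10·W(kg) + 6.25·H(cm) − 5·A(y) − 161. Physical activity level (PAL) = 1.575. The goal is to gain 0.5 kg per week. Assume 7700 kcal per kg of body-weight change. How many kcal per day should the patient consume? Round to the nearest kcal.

3358 kcal per day

Mifflin-St Jeor (female): BMR = 10(107) + 6.25(199) − 5(74) − 161 = 1070 + 1243.75 − 370 − 161 = 1782.75 kcal/day.
TEE = 1782.75 × 1.575 = 2807.8313 kcal/day.
Required daily surplus = 0.5 × 7700 ÷ 7 = 550 kcal/day.
Target intake = 2807.8313 + 550 = 3357.8313 kcal/day.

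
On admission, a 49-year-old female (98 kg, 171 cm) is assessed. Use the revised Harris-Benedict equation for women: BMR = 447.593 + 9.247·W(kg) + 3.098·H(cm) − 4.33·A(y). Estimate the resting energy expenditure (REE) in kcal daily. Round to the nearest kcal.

Harris-Benedict: BMR = 447.593 + 9.247(98) + 3.098(171) − 4.33(49) = 1671.387 kcal/day.

1671 kcal daily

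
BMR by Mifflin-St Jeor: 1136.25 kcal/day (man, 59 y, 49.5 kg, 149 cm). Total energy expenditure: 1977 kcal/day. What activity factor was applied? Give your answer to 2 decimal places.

1.74

Activity factor = TEE ÷ BMR = 1977 ÷ 1136.25 = 1.74.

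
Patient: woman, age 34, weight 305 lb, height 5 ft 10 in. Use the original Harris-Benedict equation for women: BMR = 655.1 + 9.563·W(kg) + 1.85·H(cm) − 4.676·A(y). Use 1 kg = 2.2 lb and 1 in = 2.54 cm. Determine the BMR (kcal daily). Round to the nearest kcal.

Convert to metric: weight = 305 ÷ 2.2 = 138.6364 kg; height = (5×12 + 10) × 2.54 = 70 × 2.54 = 177.8 cm.
Harris-Benedict: BMR = 655.1 + 9.563(138.6364) + 1.85(177.8) − 4.676(34) = 2150.8255 kcal/day.

2151 kcal daily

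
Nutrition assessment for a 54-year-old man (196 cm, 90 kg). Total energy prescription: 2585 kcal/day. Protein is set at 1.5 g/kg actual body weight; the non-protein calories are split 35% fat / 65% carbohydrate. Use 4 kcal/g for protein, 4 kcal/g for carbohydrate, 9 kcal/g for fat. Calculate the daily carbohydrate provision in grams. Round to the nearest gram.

332 g/day

Protein = 1.5 × 90 = 135 g → 135 × 4 = 540 kcal.
Non-protein calories = 2585 − 540 = 2045 kcal.
Fat: 35% × 2045 = 715.75 kcal; carbohydrate: 1329.25 kcal.
Carbohydrate: 1329.25 kcal ÷ 4 kcal/g = 332.3125 g.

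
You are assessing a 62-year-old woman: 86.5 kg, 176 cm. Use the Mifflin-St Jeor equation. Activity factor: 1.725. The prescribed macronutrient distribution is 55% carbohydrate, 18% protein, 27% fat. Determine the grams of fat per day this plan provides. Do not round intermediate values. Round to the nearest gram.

Mifflin-St Jeor (female): BMR = 10(86.5) + 6.25(176) − 5(62) − 161 = 865 + 1100 − 310 − 161 = 1494 kcal/day.
TEE = 1494 × 1.725 = 2577.15 kcal/day.
Fat energy = 27% × 2577.15 = 695.8305 kcal.
Fat = 695.8305 ÷ 9 kcal/g = 77.3145 g.

77 g/day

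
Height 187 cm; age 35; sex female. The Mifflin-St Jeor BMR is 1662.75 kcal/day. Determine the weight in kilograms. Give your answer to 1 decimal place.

83.0 kg

1662.75 = 10·W + 6.25(187) − 5(35) − 161
10·W = 1662.75 − 832.75 = 830, so W = 83 kg.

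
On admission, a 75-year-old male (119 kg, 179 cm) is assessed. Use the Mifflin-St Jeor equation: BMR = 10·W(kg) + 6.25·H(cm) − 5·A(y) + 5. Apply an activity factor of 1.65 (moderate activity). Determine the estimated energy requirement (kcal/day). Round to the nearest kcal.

Mifflin-St Jeor (male): BMR = 10(119) + 6.25(179) − 5(75) + 5 = 1190 + 1118.75 − 375 + 5 = 1938.75 kcal/day.
TEE = BMR × activity factor = 1938.75 × 1.65 = 3198.9375 kcal/day.

3199 kcal/day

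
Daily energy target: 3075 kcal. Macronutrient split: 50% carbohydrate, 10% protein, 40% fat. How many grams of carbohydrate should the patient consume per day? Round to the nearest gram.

384 g/day

Carbohydrate energy = 50% × 3075 = 1537.5 kcal.
At 4 kcal/g: 1537.5 ÷ 4 = 384.375 g.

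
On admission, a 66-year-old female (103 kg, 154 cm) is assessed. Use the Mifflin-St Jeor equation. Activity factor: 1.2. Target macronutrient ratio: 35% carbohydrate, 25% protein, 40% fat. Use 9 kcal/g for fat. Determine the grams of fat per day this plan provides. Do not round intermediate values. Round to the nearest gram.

Mifflin-St Jeor (female): BMR = 10(103) + 6.25(154) − 5(66) − 161 = 1030 + 962.5 − 330 − 161 = 1501.5 kcal/day.
TEE = 1501.5 × 1.2 = 1801.8 kcal/day.
Fat energy = 40% × 1801.8 = 720.72 kcal.
Fat = 720.72 ÷ 9 kcal/g = 80.08 g.

80 g/day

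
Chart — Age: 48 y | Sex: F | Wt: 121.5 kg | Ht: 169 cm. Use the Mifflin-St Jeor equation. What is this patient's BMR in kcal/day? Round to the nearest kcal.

1870 kcal/day

Mifflin-St Jeor (female): BMR = 10(121.5) + 6.25(169) − 5(48) − 161 = 1215 + 1056.25 − 240 − 161 = 1870.25 kcal/day.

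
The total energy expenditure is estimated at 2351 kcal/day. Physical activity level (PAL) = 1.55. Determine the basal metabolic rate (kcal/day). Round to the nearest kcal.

1517 kcal/day

BMR = TEE ÷ activity factor = 2351 ÷ 1.55 = 1516.7742 kcal/day.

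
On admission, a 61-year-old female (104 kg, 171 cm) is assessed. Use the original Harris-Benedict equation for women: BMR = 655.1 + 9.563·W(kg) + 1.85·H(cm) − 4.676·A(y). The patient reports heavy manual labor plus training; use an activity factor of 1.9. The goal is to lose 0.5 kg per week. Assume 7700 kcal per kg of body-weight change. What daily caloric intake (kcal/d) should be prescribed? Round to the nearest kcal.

2643 kcal/d

Harris-Benedict: BMR = 655.1 + 9.563(104) + 1.85(171) − 4.676(61) = 1680.766 kcal/day.
TEE = 1680.766 × 1.9 = 3193.4554 kcal/day.
Required daily deficit = 0.5 × 7700 ÷ 7 = 550 kcal/day.
Target intake = 3193.4554 − 550 = 2643.4554 kcal/day.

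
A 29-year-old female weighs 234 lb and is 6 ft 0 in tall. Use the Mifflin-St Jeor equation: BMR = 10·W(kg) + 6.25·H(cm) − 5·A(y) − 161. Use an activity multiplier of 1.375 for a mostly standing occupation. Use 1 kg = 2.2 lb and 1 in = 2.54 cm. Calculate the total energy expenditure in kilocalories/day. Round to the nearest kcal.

Convert to metric: weight = 234 ÷ 2.2 = 106.3636 kg; height = (6×12 + 0) × 2.54 = 72 × 2.54 = 182.88 cm.
Mifflin-St Jeor (female): BMR = 10(106.3636) + 6.25(182.88) − 5(29) − 161 = 1063.6364 + 1143 − 145 − 161 = 1900.6364 kcal/day.
TEE = BMR × activity factor = 1900.6364 × 1.375 = 2613.375 kcal/day.

2613 kilocalories/day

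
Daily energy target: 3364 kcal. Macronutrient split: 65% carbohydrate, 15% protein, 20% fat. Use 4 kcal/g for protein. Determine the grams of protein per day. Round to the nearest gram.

Protein energy = 15% × 3364 = 504.6 kcal.
At 4 kcal/g: 504.6 ÷ 4 = 126.15 g.

126 g/day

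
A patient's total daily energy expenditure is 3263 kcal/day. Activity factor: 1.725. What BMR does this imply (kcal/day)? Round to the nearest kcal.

BMR = TEE ÷ activity factor = 3263 ÷ 1.725 = 1891.5942 kcal/day.

1892 kcal/day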